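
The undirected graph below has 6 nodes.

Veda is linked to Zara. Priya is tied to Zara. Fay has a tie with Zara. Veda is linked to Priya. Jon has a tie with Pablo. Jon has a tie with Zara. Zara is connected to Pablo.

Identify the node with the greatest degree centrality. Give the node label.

Zara

Degrees — Fay:1, Jon:2, Pablo:2, Priya:2, Veda:2, Zara:5.
The maximum is 5, attained only by Zara.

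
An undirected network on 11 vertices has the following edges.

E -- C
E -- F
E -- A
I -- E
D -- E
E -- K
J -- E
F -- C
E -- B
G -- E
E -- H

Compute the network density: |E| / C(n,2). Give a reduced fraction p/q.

1/5

There are 11 edges and 11 nodes, so the maximum possible is C(11,2) = 55.
Density = 11/55 = 1/5.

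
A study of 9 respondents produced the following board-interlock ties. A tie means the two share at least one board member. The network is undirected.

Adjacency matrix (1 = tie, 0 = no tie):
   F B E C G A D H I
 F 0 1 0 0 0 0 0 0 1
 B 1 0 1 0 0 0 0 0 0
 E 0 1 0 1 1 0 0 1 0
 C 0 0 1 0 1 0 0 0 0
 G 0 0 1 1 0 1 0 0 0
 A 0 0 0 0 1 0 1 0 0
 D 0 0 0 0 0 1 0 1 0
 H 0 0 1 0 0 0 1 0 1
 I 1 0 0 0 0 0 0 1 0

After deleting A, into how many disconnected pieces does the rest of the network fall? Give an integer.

1

A's neighbors (D and G) remain reachable from one another through other ties, so the rest of the network stays in one piece.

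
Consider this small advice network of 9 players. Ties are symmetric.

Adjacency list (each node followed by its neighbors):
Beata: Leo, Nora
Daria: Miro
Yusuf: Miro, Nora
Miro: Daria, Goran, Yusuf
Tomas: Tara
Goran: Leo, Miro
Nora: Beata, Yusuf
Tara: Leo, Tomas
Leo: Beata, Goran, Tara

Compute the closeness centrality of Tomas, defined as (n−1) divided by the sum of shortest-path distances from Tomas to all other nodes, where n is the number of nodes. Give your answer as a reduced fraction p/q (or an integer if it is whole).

Distances from Tomas: Beata:3, Daria:5, Goran:3, Leo:2, Miro:4, Nora:4, Tara:1, Yusuf:5. Sum = 27.
n = 9, so closeness = 8/27.

8/27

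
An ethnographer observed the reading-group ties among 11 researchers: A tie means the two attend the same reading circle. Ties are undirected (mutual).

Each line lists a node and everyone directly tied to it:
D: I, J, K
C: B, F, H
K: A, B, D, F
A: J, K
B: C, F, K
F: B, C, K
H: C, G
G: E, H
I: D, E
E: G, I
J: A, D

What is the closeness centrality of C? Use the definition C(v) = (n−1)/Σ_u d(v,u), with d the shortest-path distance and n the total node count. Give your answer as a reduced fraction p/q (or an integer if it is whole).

Distances from C: A:3, B:1, D:3, E:3, F:1, G:2, H:1, I:4, J:4, K:2. Sum = 24.
n = 11, so closeness = 10/24 = 5/12.

5/12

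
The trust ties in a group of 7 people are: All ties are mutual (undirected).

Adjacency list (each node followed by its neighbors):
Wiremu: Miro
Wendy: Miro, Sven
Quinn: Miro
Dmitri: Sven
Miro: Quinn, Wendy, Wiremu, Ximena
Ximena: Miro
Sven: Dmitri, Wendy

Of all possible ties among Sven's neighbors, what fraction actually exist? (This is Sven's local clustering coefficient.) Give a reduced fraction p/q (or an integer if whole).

0

Sven's neighbors: Dmitri and Wendy (k = 2).
Possible neighbor pairs: C(2,2) = 1. Edges among them: none → e = 0.
Clustering(Sven) = 0/1.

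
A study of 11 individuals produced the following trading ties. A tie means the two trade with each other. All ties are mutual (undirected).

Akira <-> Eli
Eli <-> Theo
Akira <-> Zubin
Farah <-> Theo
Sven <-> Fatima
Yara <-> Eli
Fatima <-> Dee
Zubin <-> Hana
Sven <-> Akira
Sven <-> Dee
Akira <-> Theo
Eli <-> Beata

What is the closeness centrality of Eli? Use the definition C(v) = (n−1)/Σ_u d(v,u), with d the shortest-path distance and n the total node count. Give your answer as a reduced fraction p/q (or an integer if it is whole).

10/19

Distances from Eli: Akira:1, Beata:1, Dee:3, Farah:2, Fatima:3, Hana:3, Sven:2, Theo:1, Yara:1, Zubin:2. Sum = 19.
n = 11, so closeness = 10/19.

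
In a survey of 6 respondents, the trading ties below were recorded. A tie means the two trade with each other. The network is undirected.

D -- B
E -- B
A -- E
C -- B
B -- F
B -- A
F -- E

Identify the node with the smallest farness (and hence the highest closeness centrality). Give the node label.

B

Farness (sum of distances to all others) for each node — A:8, B:5, C:9, D:9, E:7, F:8.
The smallest farness is 5, for B, so B has the highest closeness.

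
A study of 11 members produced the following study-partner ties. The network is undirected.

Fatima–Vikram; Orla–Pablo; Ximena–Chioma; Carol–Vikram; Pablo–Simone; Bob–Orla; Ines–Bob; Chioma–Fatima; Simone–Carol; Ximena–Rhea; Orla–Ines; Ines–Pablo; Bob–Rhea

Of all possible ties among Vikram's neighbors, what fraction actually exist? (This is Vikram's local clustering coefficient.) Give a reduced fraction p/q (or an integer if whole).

Vikram's neighbors: Carol and Fatima (k = 2).
Possible neighbor pairs: C(2,2) = 1. Edges among them: none → e = 0.
Clustering(Vikram) = 0/1.

0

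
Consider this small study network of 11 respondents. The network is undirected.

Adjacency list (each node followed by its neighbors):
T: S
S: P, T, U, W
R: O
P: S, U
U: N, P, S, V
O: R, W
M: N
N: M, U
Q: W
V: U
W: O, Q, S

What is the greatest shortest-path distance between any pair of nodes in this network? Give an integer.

6

Eccentricity of each node (its greatest distance to any other): M:6, N:5, O:5, P:4, Q:5, R:6, S:3, T:4, U:4, V:5, W:4.
The maximum eccentricity is 6, realized for instance by the pair R–M via R – O – W – S – U – N – M. So the diameter is 6.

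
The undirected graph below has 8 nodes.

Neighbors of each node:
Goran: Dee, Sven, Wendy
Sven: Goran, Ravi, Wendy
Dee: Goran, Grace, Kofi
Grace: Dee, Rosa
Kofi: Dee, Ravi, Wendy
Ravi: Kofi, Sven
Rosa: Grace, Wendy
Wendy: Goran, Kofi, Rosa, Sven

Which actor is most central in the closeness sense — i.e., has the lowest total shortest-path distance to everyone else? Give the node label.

Wendy

Farness (sum of distances to all others) for each node — Dee:11, Goran:11, Grace:14, Kofi:11, Ravi:14, Rosa:13, Sven:12, Wendy:10.
The smallest farness is 10, for Wendy, so Wendy has the highest closeness.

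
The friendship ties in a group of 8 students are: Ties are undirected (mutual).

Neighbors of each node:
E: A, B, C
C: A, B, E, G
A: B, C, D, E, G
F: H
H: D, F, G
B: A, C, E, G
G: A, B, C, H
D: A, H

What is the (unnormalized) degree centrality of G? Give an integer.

4

G is directly tied to A, B, C, and H. That is 4 neighbors, so the degree of G is 4.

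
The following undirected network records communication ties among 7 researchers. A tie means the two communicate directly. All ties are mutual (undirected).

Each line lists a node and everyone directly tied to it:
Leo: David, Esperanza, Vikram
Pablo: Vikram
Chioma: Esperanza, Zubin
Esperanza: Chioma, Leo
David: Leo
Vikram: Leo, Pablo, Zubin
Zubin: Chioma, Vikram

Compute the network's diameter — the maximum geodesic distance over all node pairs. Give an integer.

3

Eccentricity of each node (its greatest distance to any other): Chioma:3, David:3, Esperanza:3, Leo:2, Pablo:3, Vikram:2, Zubin:3.
The maximum eccentricity is 3, realized for instance by the pair Zubin–David via Zubin – Vikram – Leo – David. So the diameter is 3.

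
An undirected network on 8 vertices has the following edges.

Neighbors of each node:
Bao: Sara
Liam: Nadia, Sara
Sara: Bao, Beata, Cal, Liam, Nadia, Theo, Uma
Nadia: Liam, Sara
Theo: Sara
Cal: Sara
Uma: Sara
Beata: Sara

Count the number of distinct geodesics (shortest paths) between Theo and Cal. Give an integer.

The shortest distance is 2, and the only length-2 path is Theo–Sara–Cal. So there is exactly 1 shortest path.

1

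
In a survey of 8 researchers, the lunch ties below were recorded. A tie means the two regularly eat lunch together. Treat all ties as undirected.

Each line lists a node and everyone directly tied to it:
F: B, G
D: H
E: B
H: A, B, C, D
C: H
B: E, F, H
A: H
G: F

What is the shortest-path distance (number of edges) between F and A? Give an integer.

3

One shortest route is F – B – H – A, which uses 3 edges, and at distance 2 from F we only reach {E, H}, which does not include A. So d(F,A) = 3.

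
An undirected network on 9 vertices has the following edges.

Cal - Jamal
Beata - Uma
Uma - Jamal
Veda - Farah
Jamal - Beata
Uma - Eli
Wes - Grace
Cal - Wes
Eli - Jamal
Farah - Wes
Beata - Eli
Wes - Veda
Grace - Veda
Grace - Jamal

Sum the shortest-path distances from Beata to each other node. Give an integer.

Distances from Beata: Cal:2, Eli:1, Farah:4, Grace:2, Jamal:1, Uma:1, Veda:3, Wes:3.
Sum = 2 + 1 + 4 + 2 + 1 + 1 + 3 + 3 = 17.

17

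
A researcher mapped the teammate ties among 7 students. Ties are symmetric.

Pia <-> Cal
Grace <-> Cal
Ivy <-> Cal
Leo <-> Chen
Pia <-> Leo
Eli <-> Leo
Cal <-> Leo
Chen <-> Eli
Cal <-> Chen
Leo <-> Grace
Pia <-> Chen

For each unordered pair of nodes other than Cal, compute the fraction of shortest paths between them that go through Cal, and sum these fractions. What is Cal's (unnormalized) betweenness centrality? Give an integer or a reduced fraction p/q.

6

Pairs whose geodesics pass through Cal — Chen–Grace: 1/2; Chen–Ivy: 1; Grace–Ivy: 1; Grace–Pia: 1/2; Ivy–Pia: 1; Ivy–Eli: 2/2; Ivy–Leo: 1.
All other pairs contribute 0.
Summing the contributions gives betweenness(Cal) = 6.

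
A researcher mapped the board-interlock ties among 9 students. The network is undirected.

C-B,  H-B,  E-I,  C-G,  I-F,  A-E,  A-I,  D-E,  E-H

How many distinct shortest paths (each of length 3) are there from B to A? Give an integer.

1

The shortest distance is 3, and the only length-3 path is B–H–E–A. So there is exactly 1 shortest path.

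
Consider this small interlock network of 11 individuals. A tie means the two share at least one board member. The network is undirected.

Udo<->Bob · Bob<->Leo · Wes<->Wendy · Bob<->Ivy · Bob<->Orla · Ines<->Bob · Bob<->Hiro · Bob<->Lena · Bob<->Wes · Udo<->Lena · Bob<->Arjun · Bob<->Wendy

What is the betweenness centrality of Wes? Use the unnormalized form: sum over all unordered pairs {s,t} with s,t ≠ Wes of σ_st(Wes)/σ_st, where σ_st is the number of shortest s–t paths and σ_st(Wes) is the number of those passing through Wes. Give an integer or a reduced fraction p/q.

0

No shortest path between any pair of other nodes passes through Wes.
Summing the contributions gives betweenness(Wes) = 0.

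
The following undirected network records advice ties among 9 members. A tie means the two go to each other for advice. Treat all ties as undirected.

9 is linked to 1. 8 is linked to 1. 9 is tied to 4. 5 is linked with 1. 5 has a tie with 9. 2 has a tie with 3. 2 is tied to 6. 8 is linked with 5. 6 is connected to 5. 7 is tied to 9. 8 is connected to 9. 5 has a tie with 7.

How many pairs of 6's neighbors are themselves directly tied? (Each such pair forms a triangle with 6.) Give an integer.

0

6's neighbors are 2 and 5, but none of them are tied to each other, so no triangle contains 6.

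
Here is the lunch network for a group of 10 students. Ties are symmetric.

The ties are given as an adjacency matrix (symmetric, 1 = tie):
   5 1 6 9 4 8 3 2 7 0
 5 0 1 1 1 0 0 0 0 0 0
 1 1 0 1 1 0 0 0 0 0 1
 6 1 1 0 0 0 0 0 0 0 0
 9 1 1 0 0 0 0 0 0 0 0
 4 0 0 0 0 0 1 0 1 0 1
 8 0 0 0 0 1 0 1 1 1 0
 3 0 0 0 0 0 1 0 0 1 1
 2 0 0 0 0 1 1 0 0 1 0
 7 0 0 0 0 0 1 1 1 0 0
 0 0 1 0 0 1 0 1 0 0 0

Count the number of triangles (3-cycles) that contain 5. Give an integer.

5's neighbors: 1, 6, and 9.
Neighbor pairs that are themselves tied: 5–1–6; 5–1–9. Each forms one triangle with 5, for 2 in total.

2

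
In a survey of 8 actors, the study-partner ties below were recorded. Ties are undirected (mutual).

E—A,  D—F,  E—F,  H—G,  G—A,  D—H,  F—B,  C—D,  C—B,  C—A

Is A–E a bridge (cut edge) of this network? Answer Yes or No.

No

Even without that edge, A still reaches E via A – C – B – F – E, so the network stays connected. Not a bridge.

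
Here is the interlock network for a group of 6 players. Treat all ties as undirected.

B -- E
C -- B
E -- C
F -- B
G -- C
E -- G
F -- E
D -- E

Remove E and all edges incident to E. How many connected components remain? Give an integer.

Without E, the remaining ties split the others into: {B, C, F, G}; {D}.
That's 2 separate components.

2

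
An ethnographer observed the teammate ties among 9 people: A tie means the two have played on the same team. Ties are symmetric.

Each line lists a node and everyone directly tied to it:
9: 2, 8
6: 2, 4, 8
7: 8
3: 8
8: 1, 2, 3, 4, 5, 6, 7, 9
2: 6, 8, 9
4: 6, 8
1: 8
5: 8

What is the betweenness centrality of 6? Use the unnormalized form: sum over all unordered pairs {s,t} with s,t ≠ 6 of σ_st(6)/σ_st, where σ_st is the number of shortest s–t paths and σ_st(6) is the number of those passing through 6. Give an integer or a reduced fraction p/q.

1/2

Pairs whose geodesics pass through 6 — 2–4: 1/2.
All other pairs contribute 0.
Summing the contributions gives betweenness(6) = 1/2.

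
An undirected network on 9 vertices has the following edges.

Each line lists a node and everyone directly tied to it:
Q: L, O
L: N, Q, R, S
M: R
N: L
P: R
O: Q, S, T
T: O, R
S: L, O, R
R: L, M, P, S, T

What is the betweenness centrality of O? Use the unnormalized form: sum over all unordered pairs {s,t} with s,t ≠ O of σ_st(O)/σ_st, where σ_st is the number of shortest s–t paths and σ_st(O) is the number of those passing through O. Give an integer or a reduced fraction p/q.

Pairs whose geodesics pass through O — S–T: 1/2; S–Q: 1/2; T–Q: 1.
All other pairs contribute 0.
Summing the contributions gives betweenness(O) = 2.

2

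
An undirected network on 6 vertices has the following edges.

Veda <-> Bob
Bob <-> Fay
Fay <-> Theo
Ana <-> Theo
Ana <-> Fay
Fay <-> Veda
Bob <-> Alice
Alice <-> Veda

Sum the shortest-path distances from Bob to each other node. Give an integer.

7

Distances from Bob: Alice:1, Ana:2, Fay:1, Theo:2, Veda:1.
Sum = 1 + 2 + 1 + 2 + 1 = 7.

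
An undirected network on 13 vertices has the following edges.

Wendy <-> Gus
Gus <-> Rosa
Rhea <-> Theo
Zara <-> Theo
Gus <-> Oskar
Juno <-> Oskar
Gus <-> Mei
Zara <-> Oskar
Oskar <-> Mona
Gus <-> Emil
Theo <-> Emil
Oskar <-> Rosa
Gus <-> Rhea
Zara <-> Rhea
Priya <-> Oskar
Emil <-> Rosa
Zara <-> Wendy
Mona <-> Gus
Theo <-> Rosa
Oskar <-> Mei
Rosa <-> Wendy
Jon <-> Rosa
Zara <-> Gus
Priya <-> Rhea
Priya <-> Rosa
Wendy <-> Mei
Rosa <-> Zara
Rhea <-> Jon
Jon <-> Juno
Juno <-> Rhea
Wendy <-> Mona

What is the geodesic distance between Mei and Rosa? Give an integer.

One shortest route is Mei – Gus – Rosa, which uses 2 edges, and Mei and Rosa are not directly tied, so nothing shorter exists. So d(Mei,Rosa) = 2.

2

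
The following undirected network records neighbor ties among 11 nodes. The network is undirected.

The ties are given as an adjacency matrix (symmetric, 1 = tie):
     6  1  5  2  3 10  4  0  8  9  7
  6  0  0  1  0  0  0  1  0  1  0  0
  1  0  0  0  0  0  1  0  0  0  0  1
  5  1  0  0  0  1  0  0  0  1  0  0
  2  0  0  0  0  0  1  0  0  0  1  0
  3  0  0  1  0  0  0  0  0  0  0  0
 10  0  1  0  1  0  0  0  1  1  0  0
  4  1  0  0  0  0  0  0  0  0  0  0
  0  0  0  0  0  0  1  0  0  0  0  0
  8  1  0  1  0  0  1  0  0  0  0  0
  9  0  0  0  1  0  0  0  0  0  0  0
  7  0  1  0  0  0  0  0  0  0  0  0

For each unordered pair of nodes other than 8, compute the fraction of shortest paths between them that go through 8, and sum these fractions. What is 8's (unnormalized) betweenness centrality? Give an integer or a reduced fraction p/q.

24

Pairs whose geodesics pass through 8 — 6–1: 1; 6–2: 1; 6–10: 1; 6–0: 1; 6–9: 1; 6–7: 1; 1–5: 1; 1–3: 1; 1–4: 1; 5–2: 1; 5–10: 1; 5–0: 1; 5–9: 1; 5–7: 1 … (+10 more pairs).
All other pairs contribute 0.
Summing the contributions gives betweenness(8) = 24.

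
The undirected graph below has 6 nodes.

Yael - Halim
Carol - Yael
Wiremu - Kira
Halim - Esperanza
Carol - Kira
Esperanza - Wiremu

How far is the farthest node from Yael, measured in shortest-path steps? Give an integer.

Distances from Yael: Carol:1, Esperanza:2, Halim:1, Kira:2, Wiremu:3.
The largest is 3 (to Wiremu), so the eccentricity of Yael is 3.

3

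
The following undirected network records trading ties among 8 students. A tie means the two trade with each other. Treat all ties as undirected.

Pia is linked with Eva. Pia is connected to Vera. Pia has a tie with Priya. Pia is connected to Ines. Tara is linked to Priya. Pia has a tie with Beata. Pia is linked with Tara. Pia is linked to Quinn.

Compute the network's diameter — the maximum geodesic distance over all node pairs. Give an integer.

Eccentricity of each node (its greatest distance to any other): Beata:2, Eva:2, Ines:2, Pia:1, Priya:2, Quinn:2, Tara:2, Vera:2.
The maximum eccentricity is 2, realized for instance by the pair Priya–Quinn via Priya – Pia – Quinn. So the diameter is 2.

2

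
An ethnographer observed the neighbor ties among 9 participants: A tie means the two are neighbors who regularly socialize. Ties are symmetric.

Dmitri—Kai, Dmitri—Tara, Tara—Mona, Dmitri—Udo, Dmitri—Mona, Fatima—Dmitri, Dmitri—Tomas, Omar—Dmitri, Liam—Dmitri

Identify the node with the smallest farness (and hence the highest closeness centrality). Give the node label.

Farness (sum of distances to all others) for each node — Dmitri:8, Fatima:15, Kai:15, Liam:15, Mona:14, Omar:15, Tara:14, Tomas:15, Udo:15.
The smallest farness is 8, for Dmitri, so Dmitri has the highest closeness.

Dmitri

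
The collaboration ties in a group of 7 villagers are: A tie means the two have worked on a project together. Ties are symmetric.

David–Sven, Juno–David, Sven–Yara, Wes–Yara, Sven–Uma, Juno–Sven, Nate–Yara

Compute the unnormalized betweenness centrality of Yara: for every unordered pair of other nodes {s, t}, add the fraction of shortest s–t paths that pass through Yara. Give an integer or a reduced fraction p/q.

Pairs whose geodesics pass through Yara — David–Nate: 1; David–Wes: 1; Uma–Nate: 1; Uma–Wes: 1; Nate–Wes: 1; Nate–Sven: 1; Nate–Juno: 1; Wes–Sven: 1; Wes–Juno: 1.
All other pairs contribute 0.
Summing the contributions gives betweenness(Yara) = 9.

9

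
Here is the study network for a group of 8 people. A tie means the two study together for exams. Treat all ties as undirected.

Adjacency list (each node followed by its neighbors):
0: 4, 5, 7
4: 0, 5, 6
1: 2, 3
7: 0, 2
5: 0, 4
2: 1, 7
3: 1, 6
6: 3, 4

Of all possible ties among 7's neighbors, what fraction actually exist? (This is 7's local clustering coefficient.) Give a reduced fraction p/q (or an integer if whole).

0

7's neighbors: 0 and 2 (k = 2).
Possible neighbor pairs: C(2,2) = 1. Edges among them: none → e = 0.
Clustering(7) = 0/1.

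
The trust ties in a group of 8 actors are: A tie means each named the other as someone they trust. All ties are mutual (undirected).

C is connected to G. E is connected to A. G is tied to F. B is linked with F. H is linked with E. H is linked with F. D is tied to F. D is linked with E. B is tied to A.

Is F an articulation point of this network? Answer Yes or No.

Removing F leaves {A, B, D, E, and H} with no path to {C and G}, so the network splits into 2 components. F is a cut vertex.

Yes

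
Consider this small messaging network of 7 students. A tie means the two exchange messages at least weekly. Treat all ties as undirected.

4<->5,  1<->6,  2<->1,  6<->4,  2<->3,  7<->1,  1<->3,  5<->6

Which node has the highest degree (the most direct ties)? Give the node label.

Degrees — 1:4, 2:2, 3:2, 4:2, 5:2, 6:3, 7:1.
The maximum is 4, attained only by 1.

1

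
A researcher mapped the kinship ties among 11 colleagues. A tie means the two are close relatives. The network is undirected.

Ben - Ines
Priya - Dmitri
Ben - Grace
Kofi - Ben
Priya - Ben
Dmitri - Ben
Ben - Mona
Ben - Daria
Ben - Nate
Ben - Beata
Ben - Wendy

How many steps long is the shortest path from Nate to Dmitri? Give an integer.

One shortest route is Nate – Ben – Dmitri, which uses 2 edges, and Nate and Dmitri are not directly tied, so nothing shorter exists. So d(Nate,Dmitri) = 2.

2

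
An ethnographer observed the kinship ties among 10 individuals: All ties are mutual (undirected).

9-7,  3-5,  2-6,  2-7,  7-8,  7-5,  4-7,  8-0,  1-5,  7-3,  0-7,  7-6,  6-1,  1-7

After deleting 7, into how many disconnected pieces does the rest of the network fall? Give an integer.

Without 7, the remaining ties split the others into: {9}; {4}; {0, 8}; {1, 2, 3, 5, 6}.
That's 4 separate components.

4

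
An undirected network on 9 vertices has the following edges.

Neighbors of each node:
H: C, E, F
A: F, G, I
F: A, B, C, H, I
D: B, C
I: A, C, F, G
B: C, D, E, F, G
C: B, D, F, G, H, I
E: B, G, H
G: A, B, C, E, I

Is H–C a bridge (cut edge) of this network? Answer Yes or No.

Even without that edge, H still reaches C via H – F – C, so the network stays connected. Not a bridge.

No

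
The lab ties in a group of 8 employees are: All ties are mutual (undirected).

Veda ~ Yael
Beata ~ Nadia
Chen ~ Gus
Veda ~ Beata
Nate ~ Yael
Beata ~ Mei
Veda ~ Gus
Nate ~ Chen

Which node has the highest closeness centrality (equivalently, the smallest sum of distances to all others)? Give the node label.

Farness (sum of distances to all others) for each node — Beata:13, Chen:17, Gus:14, Mei:19, Nadia:19, Nate:17, Veda:11, Yael:14.
The smallest farness is 11, for Veda, so Veda has the highest closeness.

Veda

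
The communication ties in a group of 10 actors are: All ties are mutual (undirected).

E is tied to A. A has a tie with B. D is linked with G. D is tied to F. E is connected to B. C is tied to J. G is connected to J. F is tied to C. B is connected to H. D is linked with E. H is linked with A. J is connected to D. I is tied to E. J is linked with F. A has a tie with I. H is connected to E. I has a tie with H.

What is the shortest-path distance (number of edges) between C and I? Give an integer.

4

One shortest route is C – J – D – E – I, which uses 4 edges, and at distance 3 from C we only reach {E}, which does not include I. So d(C,I) = 4.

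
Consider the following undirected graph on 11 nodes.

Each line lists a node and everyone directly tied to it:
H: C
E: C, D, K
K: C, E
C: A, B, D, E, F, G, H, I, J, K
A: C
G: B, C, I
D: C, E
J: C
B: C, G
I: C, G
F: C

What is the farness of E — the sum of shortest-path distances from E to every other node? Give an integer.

17

Distances from E: A:2, B:2, C:1, D:1, F:2, G:2, H:2, I:2, J:2, K:1.
Sum = 2 + 2 + 1 + 1 + 2 + 2 + 2 + 2 + 2 + 1 = 17.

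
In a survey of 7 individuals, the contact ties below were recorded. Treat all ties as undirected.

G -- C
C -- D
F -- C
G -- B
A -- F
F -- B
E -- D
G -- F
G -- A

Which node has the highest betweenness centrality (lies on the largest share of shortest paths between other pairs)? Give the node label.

C

Unnormalized betweenness of each node: A:0, B:0, C:8, D:5, E:0, F:7/2, G:7/2.
C has the largest value, 8, making it the main broker — the node through which the most shortest paths run.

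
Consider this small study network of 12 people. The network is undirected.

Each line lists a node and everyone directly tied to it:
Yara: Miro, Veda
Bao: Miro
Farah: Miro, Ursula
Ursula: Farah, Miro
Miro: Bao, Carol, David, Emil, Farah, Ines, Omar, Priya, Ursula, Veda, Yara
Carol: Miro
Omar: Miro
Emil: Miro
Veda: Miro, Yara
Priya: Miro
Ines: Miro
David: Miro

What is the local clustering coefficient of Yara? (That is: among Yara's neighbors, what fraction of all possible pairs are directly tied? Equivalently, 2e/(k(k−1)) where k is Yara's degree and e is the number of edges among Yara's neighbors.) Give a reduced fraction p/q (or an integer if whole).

Yara's neighbors: Miro and Veda (k = 2).
Possible neighbor pairs: C(2,2) = 1. Edges among them: Miro–Veda → e = 1.
Clustering(Yara) = 1/1.

1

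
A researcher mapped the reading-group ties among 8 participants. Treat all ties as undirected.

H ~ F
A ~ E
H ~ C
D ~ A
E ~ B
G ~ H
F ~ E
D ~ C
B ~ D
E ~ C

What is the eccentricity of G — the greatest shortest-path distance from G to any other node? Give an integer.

Distances from G: A:4, B:4, C:2, D:3, E:3, F:2, H:1.
The largest is 4 (to A and B), so the eccentricity of G is 4.

4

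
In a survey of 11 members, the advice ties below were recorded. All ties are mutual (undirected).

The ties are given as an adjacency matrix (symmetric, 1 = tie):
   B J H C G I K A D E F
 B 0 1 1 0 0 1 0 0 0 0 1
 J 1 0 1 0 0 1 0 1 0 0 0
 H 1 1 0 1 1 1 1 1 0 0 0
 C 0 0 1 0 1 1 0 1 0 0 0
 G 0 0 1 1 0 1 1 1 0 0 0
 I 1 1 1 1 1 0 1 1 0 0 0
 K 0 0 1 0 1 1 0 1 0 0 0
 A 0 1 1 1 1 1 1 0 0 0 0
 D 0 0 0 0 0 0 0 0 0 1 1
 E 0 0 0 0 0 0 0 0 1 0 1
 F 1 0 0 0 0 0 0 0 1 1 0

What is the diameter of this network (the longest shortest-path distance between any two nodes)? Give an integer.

Eccentricity of each node (its greatest distance to any other): A:4, B:2, C:4, D:4, E:4, F:3, G:4, H:3, I:3, J:3, K:4.
The maximum eccentricity is 4, realized for instance by the pair C–D via C – H – B – F – D. So the diameter is 4.

4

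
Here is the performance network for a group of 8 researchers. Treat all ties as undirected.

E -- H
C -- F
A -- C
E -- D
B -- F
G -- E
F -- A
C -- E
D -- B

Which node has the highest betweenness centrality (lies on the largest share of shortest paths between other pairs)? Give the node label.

E

Unnormalized betweenness of each node: A:0, B:3/2, C:13/2, D:3, E:25/2, F:5/2, G:0, H:0.
E has the largest value, 25/2, making it the main broker — the node through which the most shortest paths run.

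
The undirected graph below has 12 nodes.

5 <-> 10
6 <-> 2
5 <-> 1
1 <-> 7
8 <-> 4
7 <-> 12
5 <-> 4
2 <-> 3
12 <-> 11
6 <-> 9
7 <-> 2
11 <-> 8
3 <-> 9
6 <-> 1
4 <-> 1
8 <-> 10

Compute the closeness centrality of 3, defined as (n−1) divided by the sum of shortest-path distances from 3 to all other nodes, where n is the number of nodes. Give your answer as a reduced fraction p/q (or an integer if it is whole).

11/34

Distances from 3: 1:3, 2:1, 4:4, 5:4, 6:2, 7:2, 8:5, 9:1, 10:5, 11:4, 12:3. Sum = 34.
n = 12, so closeness = 11/34.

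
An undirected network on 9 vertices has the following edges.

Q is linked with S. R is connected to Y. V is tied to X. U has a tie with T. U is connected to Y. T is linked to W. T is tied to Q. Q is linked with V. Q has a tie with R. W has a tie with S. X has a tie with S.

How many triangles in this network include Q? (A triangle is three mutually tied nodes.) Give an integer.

0

Q's neighbors are R, S, T, and V, but none of them are tied to each other, so no triangle contains Q.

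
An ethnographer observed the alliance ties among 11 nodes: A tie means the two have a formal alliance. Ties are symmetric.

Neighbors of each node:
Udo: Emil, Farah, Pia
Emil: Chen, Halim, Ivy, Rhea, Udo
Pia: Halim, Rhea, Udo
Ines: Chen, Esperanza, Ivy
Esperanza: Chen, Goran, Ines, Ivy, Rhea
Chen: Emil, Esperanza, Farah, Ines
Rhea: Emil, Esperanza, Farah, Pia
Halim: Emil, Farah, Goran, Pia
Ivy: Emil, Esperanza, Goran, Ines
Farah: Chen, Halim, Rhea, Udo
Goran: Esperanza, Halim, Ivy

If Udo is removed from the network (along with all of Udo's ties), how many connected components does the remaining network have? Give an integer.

Udo's neighbors (Emil, Farah, and Pia) remain reachable from one another through other ties, so the rest of the network stays in one piece.

1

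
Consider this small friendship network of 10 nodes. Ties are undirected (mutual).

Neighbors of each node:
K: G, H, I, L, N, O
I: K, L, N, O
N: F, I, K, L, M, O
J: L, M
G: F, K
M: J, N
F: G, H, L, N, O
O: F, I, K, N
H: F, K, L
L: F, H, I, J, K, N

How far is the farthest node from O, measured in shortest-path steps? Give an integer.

3

Distances from O: F:1, G:2, H:2, I:1, J:3, K:1, L:2, M:2, N:1.
The largest is 3 (to J), so the eccentricity of O is 3.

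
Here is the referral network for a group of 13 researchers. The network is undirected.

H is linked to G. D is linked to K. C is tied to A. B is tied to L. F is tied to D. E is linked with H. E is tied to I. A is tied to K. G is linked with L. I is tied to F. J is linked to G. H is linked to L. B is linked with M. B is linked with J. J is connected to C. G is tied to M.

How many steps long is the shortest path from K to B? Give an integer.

One shortest route is K – A – C – J – B, which uses 4 edges, and at distance 3 from K we only reach {I, J}, which does not include B. So d(K,B) = 4.

4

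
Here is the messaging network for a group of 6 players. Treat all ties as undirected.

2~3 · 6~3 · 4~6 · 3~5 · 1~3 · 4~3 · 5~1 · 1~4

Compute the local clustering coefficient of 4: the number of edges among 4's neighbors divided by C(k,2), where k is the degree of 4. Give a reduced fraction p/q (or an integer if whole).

2/3

4's neighbors: 1, 3, and 6 (k = 3).
Possible neighbor pairs: C(3,2) = 3. Edges among them: 1–3, 3–6 → e = 2.
Clustering(4) = 2/3.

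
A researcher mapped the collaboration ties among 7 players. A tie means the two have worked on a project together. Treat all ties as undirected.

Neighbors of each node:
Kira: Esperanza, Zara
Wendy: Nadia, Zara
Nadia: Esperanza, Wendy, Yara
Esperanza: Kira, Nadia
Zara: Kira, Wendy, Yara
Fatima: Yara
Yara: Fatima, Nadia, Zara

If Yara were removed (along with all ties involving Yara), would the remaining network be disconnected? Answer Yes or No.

Removing Yara leaves {Esperanza, Kira, Nadia, Wendy, and Zara} with no path to {Fatima}, so the network splits into 2 components. Yara is a cut vertex.

Yes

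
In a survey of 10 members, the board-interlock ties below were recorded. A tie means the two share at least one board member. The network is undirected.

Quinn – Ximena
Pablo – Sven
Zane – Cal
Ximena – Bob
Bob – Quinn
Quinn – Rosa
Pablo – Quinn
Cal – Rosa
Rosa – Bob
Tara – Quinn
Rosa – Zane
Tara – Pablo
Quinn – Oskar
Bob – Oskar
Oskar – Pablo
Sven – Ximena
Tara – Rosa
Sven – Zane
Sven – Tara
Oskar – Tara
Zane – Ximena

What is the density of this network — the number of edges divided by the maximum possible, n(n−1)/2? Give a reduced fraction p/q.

7/15

There are 21 edges and 10 nodes, so the maximum possible is C(10,2) = 45.
Density = 21/45 = 7/15.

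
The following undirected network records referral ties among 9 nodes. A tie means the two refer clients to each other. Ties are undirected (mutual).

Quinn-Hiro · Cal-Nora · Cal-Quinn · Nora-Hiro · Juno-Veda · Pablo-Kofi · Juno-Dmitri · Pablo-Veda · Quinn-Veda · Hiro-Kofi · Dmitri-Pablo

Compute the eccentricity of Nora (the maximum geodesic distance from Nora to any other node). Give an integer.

4

Distances from Nora: Cal:1, Dmitri:4, Hiro:1, Juno:4, Kofi:2, Pablo:3, Quinn:2, Veda:3.
The largest is 4 (to Juno and Dmitri), so the eccentricity of Nora is 4.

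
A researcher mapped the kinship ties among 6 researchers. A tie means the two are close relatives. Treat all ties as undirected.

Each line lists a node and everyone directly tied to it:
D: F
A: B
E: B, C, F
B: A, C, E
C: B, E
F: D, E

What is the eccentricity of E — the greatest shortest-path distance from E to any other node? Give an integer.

2

Distances from E: A:2, B:1, C:1, D:2, F:1.
The largest is 2 (to A and D), so the eccentricity of E is 2.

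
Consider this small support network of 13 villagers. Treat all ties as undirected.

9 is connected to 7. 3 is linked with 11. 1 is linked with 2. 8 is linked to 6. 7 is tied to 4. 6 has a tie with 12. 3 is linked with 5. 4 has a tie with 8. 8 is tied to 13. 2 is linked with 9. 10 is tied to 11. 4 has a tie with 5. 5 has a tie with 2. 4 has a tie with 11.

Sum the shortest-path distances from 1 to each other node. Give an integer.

43

Distances from 1: 2:1, 3:3, 4:3, 5:2, 6:5, 7:3, 8:4, 9:2, 10:5, 11:4, 12:6, 13:5.
Sum = 1 + 3 + 3 + 2 + 5 + 3 + 4 + 2 + 5 + 4 + 6 + 5 = 43.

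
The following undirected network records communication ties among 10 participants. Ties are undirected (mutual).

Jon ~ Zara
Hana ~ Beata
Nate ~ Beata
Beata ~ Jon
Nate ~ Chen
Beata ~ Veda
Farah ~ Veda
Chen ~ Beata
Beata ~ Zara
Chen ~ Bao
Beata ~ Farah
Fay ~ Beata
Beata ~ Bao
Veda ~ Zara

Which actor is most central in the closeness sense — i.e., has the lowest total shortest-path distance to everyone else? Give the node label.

Beata

Farness (sum of distances to all others) for each node — Bao:16, Beata:9, Chen:15, Farah:16, Fay:17, Hana:17, Jon:16, Nate:16, Veda:15, Zara:15.
The smallest farness is 9, for Beata, so Beata has the highest closeness.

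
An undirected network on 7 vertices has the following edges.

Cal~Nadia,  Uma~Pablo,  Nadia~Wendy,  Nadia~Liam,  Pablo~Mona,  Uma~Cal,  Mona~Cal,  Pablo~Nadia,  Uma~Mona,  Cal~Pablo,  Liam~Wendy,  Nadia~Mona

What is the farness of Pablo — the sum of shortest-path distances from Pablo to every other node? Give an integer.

8

Distances from Pablo: Cal:1, Liam:2, Mona:1, Nadia:1, Uma:1, Wendy:2.
Sum = 1 + 2 + 1 + 1 + 1 + 2 = 8.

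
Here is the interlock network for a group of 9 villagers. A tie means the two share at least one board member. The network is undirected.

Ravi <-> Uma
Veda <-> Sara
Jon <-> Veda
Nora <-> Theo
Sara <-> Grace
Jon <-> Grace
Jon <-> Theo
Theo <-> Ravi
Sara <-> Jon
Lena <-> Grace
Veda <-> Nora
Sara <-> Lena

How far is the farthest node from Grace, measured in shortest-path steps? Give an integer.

Distances from Grace: Jon:1, Lena:1, Nora:3, Ravi:3, Sara:1, Theo:2, Uma:4, Veda:2.
The largest is 4 (to Uma), so the eccentricity of Grace is 4.

4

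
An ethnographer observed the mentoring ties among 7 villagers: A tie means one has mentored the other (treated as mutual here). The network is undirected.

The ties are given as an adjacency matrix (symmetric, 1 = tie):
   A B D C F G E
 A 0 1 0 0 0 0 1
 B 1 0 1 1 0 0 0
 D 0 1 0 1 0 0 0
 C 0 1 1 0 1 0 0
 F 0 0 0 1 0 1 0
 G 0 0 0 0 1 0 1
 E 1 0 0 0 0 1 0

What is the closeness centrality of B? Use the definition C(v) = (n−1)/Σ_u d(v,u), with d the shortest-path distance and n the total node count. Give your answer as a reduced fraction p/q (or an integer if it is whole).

Distances from B: A:1, C:1, D:1, E:2, F:2, G:3. Sum = 10.
n = 7, so closeness = 6/10 = 3/5.

3/5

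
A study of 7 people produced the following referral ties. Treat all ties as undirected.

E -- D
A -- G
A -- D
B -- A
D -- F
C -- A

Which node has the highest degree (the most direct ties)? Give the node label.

A

Degrees — A:4, B:1, C:1, D:3, E:1, F:1, G:1.
The maximum is 4, attained only by A.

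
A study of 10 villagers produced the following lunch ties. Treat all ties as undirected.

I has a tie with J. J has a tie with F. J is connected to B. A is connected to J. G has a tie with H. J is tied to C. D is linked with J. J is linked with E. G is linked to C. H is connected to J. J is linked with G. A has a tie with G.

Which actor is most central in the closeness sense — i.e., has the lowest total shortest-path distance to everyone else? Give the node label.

Farness (sum of distances to all others) for each node — A:16, B:17, C:16, D:17, E:17, F:17, G:14, H:16, I:17, J:9.
The smallest farness is 9, for J, so J has the highest closeness.

J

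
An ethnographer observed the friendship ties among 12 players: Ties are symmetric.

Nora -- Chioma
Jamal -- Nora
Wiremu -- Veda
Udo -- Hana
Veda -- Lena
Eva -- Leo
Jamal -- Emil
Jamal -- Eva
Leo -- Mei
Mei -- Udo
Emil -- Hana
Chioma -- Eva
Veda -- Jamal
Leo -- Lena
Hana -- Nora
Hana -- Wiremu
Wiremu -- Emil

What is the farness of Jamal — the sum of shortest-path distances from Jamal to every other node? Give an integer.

20

Distances from Jamal: Chioma:2, Emil:1, Eva:1, Hana:2, Lena:2, Leo:2, Mei:3, Nora:1, Udo:3, Veda:1, Wiremu:2.
Sum = 2 + 1 + 1 + 2 + 2 + 2 + 3 + 1 + 3 + 1 + 2 = 20.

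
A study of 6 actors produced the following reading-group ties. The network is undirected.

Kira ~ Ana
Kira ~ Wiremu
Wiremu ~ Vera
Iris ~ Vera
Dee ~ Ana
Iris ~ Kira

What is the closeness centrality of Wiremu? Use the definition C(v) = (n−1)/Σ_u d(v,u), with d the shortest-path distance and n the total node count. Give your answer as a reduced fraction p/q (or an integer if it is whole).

Distances from Wiremu: Ana:2, Dee:3, Iris:2, Kira:1, Vera:1. Sum = 9.
n = 6, so closeness = 5/9.

5/9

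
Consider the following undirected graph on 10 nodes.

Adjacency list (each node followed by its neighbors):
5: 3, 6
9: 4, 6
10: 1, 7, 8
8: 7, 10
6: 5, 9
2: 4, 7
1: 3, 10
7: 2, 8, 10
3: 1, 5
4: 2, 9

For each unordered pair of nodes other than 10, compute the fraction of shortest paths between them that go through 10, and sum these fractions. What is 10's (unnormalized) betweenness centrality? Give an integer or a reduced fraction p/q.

Pairs whose geodesics pass through 10 — 5–7: 1; 5–8: 1; 6–8: 1/2; 4–1: 1; 2–1: 1; 2–3: 1; 7–1: 1; 7–3: 1; 8–1: 1; 8–3: 1.
All other pairs contribute 0.
Summing the contributions gives betweenness(10) = 19/2.

19/2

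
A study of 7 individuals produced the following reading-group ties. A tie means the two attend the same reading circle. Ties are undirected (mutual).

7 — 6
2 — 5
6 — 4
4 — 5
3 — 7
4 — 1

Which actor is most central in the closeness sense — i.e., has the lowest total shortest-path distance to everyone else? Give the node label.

Farness (sum of distances to all others) for each node — 1:15, 2:18, 3:19, 4:10, 5:13, 6:11, 7:14.
The smallest farness is 10, for 4, so 4 has the highest closeness.

4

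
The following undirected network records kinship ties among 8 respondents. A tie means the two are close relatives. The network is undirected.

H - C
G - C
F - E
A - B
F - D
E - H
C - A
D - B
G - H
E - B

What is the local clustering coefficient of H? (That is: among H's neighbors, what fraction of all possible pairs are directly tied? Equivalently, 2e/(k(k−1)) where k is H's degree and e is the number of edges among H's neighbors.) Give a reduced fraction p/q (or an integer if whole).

1/3

H's neighbors: C, E, and G (k = 3).
Possible neighbor pairs: C(3,2) = 3. Edges among them: C–G → e = 1.
Clustering(H) = 1/3.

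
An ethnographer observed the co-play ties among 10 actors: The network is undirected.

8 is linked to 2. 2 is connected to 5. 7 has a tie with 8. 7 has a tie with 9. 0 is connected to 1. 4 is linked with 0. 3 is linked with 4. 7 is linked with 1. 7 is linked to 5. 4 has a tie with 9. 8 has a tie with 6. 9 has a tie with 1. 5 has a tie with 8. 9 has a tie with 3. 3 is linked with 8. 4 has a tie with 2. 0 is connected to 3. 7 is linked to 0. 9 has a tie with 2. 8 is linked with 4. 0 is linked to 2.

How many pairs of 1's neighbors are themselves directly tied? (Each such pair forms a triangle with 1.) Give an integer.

1's neighbors: 0, 7, and 9.
Neighbor pairs that are themselves tied: 1–0–7; 1–7–9. Each forms one triangle with 1, for 2 in total.

2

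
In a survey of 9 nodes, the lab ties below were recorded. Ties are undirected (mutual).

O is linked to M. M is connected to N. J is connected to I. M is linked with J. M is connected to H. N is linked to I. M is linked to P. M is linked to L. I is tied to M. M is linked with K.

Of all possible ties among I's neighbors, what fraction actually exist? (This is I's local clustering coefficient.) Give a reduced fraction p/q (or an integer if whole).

I's neighbors: J, M, and N (k = 3).
Possible neighbor pairs: C(3,2) = 3. Edges among them: J–M, M–N → e = 2.
Clustering(I) = 2/3.

2/3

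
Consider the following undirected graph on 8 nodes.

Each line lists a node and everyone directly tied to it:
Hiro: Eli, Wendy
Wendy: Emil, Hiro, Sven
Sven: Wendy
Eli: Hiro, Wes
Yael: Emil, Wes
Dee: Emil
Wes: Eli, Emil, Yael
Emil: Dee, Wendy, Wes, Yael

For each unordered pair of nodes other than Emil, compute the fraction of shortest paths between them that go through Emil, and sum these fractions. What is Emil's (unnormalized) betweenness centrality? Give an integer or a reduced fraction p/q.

21/2

Pairs whose geodesics pass through Emil — Sven–Dee: 1; Sven–Yael: 1; Sven–Wes: 1; Hiro–Dee: 1; Hiro–Yael: 1/2; Wendy–Dee: 1; Wendy–Yael: 1; Wendy–Wes: 1; Dee–Yael: 1; Dee–Wes: 1; Dee–Eli: 1.
All other pairs contribute 0.
Summing the contributions gives betweenness(Emil) = 21/2.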